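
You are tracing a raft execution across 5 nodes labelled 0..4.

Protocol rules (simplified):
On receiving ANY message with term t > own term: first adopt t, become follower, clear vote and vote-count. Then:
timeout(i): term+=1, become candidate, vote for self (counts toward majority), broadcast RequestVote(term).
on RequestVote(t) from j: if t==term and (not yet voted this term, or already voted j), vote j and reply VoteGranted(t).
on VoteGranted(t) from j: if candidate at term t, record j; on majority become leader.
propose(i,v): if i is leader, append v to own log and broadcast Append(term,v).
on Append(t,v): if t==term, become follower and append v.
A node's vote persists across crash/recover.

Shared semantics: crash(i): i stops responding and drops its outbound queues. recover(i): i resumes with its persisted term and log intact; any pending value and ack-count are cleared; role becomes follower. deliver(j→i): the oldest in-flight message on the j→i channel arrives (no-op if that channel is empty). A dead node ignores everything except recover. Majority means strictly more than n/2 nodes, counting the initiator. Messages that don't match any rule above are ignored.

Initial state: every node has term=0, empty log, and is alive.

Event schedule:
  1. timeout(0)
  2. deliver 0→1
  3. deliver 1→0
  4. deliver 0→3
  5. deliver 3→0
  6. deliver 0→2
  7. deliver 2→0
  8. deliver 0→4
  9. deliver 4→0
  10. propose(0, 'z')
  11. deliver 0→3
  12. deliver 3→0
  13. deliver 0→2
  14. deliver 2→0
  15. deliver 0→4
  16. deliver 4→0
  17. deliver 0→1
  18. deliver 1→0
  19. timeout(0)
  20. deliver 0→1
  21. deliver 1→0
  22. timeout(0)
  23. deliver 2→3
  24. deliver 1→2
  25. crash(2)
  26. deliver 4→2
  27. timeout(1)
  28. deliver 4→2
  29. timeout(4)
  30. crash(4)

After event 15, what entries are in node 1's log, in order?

step 1 timeout(0): 0={cand,t=1,log=-}
step 2 deliver 0→1: 1={foll,t=1,log=-}
step 3 deliver 1→0: —
step 4 deliver 0→3: 3={foll,t=1,log=-}
step 5 deliver 3→0: 0={lead,t=1,log=-}
step 6 deliver 0→2: 2={foll,t=1,log=-}
step 7 deliver 2→0: —
step 8 deliver 0→4: 4={foll,t=1,log=-}
step 9 deliver 4→0: —
step 10 propose(0,'z'): 0={lead,t=1,log=z}
step 11 deliver 0→3: 3={foll,t=1,log=z}
step 12 deliver 3→0: —
step 13 deliver 0→2: 2={foll,t=1,log=z}
step 14 deliver 2→0: —
step 15 deliver 0→4: 4={foll,t=1,log=z}

empty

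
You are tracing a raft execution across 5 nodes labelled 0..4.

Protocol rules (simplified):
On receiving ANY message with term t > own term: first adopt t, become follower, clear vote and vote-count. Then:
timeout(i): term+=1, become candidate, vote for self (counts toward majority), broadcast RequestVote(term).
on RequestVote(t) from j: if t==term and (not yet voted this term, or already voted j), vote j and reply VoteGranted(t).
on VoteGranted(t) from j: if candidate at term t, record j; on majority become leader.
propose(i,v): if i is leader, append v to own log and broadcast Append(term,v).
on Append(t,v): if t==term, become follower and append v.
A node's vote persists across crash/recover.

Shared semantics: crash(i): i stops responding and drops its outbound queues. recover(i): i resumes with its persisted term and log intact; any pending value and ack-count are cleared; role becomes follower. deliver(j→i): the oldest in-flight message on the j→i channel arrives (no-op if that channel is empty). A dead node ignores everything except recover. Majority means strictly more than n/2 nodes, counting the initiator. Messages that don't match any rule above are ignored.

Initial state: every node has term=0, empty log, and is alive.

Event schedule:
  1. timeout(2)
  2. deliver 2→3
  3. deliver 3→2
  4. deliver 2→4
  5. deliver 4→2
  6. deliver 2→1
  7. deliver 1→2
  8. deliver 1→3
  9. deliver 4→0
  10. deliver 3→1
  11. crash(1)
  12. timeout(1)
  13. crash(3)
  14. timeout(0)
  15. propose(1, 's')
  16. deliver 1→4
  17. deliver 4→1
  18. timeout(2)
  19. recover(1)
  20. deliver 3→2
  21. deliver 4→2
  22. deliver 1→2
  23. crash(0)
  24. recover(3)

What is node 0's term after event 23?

[1] timeout(2) → N2(cand t1 [-])
[2] deliver 2→3 → N3(foll t1 [-])
[3] deliver 3→2 → ∅
[4] deliver 2→4 → N4(foll t1 [-])
[5] deliver 4→2 → N2(lead t1 [-])
[6] deliver 2→1 → N1(foll t1 [-])
[7] deliver 1→2 → ∅
[8] deliver 1→3 → ∅
[9] deliver 4→0 → ∅
[10] deliver 3→1 → ∅
[11] crash(1) → N1(✗foll t1 [-])
[12] timeout(1) → ∅
[13] crash(3) → N3(✗foll t1 [-])
[14] timeout(0) → N0(cand t1 [-])
[15] propose(1,'s') → ∅
[16] deliver 1→4 → ∅
[17] deliver 4→1 → ∅
[18] timeout(2) → N2(cand t2 [-])
[19] recover(1) → N1(foll t1 [-])
[20] deliver 3→2 → ∅
[21] deliver 4→2 → ∅
[22] deliver 1→2 → ∅
[23] crash(0) → N0(✗cand t1 [-])

1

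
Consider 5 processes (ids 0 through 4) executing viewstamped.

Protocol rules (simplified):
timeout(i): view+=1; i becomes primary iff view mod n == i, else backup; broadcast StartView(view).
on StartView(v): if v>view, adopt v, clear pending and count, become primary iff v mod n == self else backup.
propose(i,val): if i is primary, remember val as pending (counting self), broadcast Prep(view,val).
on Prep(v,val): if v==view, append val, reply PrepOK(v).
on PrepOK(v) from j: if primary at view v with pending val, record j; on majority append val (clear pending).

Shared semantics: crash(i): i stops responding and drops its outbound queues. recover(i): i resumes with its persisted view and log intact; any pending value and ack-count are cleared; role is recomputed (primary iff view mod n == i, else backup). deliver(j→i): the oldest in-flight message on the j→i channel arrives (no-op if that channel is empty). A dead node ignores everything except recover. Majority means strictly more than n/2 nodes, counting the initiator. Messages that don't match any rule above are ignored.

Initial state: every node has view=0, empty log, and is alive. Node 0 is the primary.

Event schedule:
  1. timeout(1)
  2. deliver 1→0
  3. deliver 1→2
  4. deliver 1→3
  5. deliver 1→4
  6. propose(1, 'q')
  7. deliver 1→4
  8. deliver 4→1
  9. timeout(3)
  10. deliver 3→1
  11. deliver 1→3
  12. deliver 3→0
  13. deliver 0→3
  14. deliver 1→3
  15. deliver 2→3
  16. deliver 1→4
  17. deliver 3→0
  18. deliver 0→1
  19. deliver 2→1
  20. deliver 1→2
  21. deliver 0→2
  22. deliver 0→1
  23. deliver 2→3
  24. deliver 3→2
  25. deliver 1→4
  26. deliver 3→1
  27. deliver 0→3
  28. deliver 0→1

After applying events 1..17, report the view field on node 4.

1. timeout(1):  <1:prim v1 ->
2. deliver 1→0:  <0:back v1 ->
3. deliver 1→2:  <2:back v1 ->
4. deliver 1→3:  <3:back v1 ->
5. deliver 1→4:  <4:back v1 ->
6. propose(1,'q'):  nop
7. deliver 1→4:  <4:back v1 q>
8. deliver 4→1:  nop
9. timeout(3):  <3:back v2 ->
10. deliver 3→1:  <1:back v2 ->
11. deliver 1→3:  nop
12. deliver 3→0:  <0:back v2 ->
13. deliver 0→3:  nop
14. deliver 1→3:  nop
15. deliver 2→3:  nop
16. deliver 1→4:  nop
17. deliver 3→0:  nop

1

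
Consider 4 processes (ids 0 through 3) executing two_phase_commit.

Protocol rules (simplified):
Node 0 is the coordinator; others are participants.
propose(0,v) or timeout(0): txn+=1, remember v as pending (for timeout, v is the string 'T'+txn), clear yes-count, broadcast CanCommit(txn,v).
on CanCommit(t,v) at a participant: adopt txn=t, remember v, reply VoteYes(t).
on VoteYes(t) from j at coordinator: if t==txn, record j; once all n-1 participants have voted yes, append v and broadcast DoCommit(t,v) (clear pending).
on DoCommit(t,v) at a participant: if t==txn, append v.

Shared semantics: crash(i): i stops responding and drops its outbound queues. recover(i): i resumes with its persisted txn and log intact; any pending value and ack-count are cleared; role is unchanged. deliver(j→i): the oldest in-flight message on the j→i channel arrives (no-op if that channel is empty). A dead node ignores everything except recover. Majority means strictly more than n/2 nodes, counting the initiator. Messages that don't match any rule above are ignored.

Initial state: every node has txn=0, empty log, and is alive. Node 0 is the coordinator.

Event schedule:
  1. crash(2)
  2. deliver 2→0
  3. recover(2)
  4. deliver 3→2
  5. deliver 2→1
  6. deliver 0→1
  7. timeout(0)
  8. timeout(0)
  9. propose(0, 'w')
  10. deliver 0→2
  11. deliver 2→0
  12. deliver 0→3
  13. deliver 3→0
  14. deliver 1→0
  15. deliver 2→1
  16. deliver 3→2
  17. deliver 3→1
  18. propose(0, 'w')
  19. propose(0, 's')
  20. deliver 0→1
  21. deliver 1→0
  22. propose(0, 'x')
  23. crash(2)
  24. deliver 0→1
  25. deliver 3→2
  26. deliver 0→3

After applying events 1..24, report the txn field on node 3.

1

1. crash(2):  <2:✗part t0 ->
2. deliver 2→0:  nop
3. recover(2):  <2:part t0 ->
4. deliver 3→2:  nop
5. deliver 2→1:  nop
6. deliver 0→1:  nop
7. timeout(0):  <0:coor t1 ->
8. timeout(0):  <0:coor t2 ->
9. propose(0,'w'):  <0:coor t3 ->
10. deliver 0→2:  <2:part t1 ->
11. deliver 2→0:  nop
12. deliver 0→3:  <3:part t1 ->
13. deliver 3→0:  nop
14. deliver 1→0:  nop
15. deliver 2→1:  nop
16. deliver 3→2:  nop
17. deliver 3→1:  nop
18. propose(0,'w'):  <0:coor t4 ->
19. propose(0,'s'):  <0:coor t5 ->
20. deliver 0→1:  <1:part t1 ->
21. deliver 1→0:  nop
22. propose(0,'x'):  <0:coor t6 ->
23. crash(2):  <2:✗part t1 ->
24. deliver 0→1:  <1:part t2 ->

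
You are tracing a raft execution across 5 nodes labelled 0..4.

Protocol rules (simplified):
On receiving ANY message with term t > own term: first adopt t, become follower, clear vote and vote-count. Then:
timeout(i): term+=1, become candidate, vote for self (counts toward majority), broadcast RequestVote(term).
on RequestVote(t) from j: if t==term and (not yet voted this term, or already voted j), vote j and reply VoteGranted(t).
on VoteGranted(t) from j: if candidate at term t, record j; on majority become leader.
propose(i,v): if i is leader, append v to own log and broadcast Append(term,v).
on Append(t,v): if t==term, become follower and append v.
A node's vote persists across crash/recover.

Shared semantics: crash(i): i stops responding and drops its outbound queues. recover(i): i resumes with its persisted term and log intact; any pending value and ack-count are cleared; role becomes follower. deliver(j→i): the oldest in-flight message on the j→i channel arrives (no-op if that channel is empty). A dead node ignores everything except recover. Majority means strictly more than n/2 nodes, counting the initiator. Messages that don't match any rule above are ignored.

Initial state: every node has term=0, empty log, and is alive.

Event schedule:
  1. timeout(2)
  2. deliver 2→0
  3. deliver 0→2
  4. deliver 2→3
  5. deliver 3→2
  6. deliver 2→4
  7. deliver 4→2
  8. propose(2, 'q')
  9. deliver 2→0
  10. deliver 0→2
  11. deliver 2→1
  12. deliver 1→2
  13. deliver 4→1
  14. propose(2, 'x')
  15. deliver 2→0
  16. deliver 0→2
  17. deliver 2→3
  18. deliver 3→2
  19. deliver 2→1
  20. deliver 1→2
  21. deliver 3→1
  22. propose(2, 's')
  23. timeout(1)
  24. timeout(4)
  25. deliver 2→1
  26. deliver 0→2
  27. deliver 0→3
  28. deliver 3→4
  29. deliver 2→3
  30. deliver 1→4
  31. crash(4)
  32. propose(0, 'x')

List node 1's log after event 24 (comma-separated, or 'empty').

q

e1 timeout(2): 2[cand,t=1,-]
e2 deliver 2→0: 0[foll,t=1,-]
e3 deliver 0→2: ·
e4 deliver 2→3: 3[foll,t=1,-]
e5 deliver 3→2: 2[lead,t=1,-]
e6 deliver 2→4: 4[foll,t=1,-]
e7 deliver 4→2: ·
e8 propose(2,'q'): 2[lead,t=1,q]
e9 deliver 2→0: 0[foll,t=1,q]
e10 deliver 0→2: ·
e11 deliver 2→1: 1[foll,t=1,-]
e12 deliver 1→2: ·
e13 deliver 4→1: ·
e14 propose(2,'x'): 2[lead,t=1,q,x]
e15 deliver 2→0: 0[foll,t=1,q,x]
e16 deliver 0→2: ·
e17 deliver 2→3: 3[foll,t=1,q]
e18 deliver 3→2: ·
e19 deliver 2→1: 1[foll,t=1,q]
e20 deliver 1→2: ·
e21 deliver 3→1: ·
e22 propose(2,'s'): 2[lead,t=1,q,x,s]
e23 timeout(1): 1[cand,t=2,q]
e24 timeout(4): 4[cand,t=2,-]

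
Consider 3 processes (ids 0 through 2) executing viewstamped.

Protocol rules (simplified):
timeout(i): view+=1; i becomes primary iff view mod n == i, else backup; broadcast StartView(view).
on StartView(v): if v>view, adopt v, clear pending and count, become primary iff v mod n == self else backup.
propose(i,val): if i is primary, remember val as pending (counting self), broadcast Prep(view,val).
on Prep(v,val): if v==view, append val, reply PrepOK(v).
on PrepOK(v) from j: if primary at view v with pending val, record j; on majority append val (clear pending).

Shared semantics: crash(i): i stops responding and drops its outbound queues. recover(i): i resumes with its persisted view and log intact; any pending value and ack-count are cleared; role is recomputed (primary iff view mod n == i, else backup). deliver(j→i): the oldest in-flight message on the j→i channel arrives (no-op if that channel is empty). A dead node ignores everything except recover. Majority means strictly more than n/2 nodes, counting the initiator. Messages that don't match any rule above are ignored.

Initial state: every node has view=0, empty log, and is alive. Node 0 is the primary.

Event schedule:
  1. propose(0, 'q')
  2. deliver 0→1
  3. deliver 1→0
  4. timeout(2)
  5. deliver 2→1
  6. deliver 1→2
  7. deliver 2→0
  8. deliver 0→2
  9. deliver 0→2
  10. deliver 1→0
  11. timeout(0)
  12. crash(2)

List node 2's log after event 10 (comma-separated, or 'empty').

empty

step 1 propose(0,'q'): —
step 2 deliver 0→1: 1={back,v=0,log=q}
step 3 deliver 1→0: 0={prim,v=0,log=q}
step 4 timeout(2): 2={back,v=1,log=-}
step 5 deliver 2→1: 1={prim,v=1,log=q}
step 6 deliver 1→2: —
step 7 deliver 2→0: 0={back,v=1,log=q}
step 8 deliver 0→2: —
step 9 deliver 0→2: —
step 10 deliver 1→0: —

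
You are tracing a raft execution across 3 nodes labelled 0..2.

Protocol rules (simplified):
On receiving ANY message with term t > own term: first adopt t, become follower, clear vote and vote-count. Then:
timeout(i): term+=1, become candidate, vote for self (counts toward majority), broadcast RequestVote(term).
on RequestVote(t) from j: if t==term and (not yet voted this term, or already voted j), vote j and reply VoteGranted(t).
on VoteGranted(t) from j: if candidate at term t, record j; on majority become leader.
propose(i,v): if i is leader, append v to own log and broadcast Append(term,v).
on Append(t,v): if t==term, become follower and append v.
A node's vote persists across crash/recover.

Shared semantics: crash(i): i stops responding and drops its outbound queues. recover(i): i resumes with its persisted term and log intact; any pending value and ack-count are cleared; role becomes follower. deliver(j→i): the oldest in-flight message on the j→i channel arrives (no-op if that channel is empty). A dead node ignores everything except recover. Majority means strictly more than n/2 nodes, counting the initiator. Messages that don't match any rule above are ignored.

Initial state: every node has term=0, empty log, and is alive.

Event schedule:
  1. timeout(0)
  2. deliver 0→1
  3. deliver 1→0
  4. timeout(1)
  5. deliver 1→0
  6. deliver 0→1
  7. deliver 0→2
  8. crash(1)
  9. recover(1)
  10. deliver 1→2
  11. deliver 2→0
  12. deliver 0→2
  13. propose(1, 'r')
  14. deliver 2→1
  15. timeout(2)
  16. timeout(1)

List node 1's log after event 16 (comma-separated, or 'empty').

step 1 timeout(0): 0={cand,t=1,log=-}
step 2 deliver 0→1: 1={foll,t=1,log=-}
step 3 deliver 1→0: 0={lead,t=1,log=-}
step 4 timeout(1): 1={cand,t=2,log=-}
step 5 deliver 1→0: 0={foll,t=2,log=-}
step 6 deliver 0→1: 1={lead,t=2,log=-}
step 7 deliver 0→2: 2={foll,t=1,log=-}
step 8 crash(1): 1={✗lead,t=2,log=-}
step 9 recover(1): 1={foll,t=2,log=-}
step 10 deliver 1→2: —
step 11 deliver 2→0: —
step 12 deliver 0→2: —
step 13 propose(1,'r'): —
step 14 deliver 2→1: —
step 15 timeout(2): 2={cand,t=2,log=-}
step 16 timeout(1): 1={cand,t=3,log=-}

empty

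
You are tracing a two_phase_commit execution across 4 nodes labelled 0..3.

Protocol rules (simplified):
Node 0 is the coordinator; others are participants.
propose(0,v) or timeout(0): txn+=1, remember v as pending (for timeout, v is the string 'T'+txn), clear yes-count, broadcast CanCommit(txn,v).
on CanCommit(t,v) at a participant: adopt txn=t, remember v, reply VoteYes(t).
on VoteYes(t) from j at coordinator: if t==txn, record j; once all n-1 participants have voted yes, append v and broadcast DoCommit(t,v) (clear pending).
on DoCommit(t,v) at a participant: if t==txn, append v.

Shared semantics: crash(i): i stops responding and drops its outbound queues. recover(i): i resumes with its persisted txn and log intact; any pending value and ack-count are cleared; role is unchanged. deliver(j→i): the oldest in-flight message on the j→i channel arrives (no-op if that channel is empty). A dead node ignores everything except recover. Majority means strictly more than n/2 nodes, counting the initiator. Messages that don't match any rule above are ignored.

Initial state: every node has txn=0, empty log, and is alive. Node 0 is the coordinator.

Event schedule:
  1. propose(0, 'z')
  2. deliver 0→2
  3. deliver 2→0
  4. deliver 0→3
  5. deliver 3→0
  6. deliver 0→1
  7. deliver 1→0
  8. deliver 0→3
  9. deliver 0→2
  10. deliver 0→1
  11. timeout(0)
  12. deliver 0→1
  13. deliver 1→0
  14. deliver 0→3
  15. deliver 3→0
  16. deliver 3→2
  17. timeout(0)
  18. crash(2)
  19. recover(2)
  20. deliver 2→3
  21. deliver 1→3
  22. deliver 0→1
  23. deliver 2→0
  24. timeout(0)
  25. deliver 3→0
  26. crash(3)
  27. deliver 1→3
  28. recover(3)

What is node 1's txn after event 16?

[1] propose(0,'z') → N0(coor t1 [-])
[2] deliver 0→2 → N2(part t1 [-])
[3] deliver 2→0 → ∅
[4] deliver 0→3 → N3(part t1 [-])
[5] deliver 3→0 → ∅
[6] deliver 0→1 → N1(part t1 [-])
[7] deliver 1→0 → N0(coor t1 [z])
[8] deliver 0→3 → N3(part t1 [z])
[9] deliver 0→2 → N2(part t1 [z])
[10] deliver 0→1 → N1(part t1 [z])
[11] timeout(0) → N0(coor t2 [z])
[12] deliver 0→1 → N1(part t2 [z])
[13] deliver 1→0 → ∅
[14] deliver 0→3 → N3(part t2 [z])
[15] deliver 3→0 → ∅
[16] deliver 3→2 → ∅

2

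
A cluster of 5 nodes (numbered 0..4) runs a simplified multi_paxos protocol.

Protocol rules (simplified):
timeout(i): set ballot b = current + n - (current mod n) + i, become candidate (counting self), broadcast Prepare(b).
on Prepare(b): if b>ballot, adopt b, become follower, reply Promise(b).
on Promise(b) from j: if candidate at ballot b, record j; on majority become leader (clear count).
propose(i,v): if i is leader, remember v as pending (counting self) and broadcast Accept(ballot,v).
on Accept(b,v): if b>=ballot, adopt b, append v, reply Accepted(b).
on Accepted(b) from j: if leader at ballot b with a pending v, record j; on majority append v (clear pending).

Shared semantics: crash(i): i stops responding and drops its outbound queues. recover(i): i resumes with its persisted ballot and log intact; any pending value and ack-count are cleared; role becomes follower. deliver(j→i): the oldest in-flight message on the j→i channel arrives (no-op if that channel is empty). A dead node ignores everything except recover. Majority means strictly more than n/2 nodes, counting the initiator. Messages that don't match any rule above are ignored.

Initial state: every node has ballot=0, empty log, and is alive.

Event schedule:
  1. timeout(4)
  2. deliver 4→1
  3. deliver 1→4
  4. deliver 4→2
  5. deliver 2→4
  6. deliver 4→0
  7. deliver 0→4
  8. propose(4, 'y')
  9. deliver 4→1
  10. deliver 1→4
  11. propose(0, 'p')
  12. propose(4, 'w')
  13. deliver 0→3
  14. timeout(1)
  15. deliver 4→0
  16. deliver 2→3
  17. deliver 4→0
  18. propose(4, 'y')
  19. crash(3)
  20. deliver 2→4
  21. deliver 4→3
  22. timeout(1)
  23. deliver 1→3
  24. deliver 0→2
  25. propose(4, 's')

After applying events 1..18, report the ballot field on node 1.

step 1 timeout(4): 4={cand,b=9,log=-}
step 2 deliver 4→1: 1={foll,b=9,log=-}
step 3 deliver 1→4: —
step 4 deliver 4→2: 2={foll,b=9,log=-}
step 5 deliver 2→4: 4={lead,b=9,log=-}
step 6 deliver 4→0: 0={foll,b=9,log=-}
step 7 deliver 0→4: —
step 8 propose(4,'y'): —
step 9 deliver 4→1: 1={foll,b=9,log=y}
step 10 deliver 1→4: —
step 11 propose(0,'p'): —
step 12 propose(4,'w'): —
step 13 deliver 0→3: —
step 14 timeout(1): 1={cand,b=11,log=y}
step 15 deliver 4→0: 0={foll,b=9,log=y}
step 16 deliver 2→3: —
step 17 deliver 4→0: 0={foll,b=9,log=y,w}
step 18 propose(4,'y'): —

11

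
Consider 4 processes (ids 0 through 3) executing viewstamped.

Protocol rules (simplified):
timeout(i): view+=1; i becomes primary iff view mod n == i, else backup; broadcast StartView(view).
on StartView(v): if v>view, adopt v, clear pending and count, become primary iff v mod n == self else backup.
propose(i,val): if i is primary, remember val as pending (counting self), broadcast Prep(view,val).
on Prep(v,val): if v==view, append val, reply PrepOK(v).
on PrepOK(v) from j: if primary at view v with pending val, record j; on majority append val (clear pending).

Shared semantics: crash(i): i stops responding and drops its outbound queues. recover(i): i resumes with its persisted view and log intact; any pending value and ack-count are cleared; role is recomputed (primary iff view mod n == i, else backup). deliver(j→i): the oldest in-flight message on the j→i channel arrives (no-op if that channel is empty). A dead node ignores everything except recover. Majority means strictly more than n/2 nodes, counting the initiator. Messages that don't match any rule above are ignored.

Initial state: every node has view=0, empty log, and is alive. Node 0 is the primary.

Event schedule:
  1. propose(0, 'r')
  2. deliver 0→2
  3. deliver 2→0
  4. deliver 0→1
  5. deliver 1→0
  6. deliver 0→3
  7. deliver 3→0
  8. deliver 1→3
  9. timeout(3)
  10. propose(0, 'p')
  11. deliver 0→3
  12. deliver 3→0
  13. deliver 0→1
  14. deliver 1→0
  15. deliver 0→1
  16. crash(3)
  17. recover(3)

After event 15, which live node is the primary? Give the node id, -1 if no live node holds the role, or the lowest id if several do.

-1

1. propose(0,'r'):  nop
2. deliver 0→2:  <2:back v0 r>
3. deliver 2→0:  nop
4. deliver 0→1:  <1:back v0 r>
5. deliver 1→0:  <0:prim v0 r>
6. deliver 0→3:  <3:back v0 r>
7. deliver 3→0:  nop
8. deliver 1→3:  nop
9. timeout(3):  <3:back v1 r>
10. propose(0,'p'):  nop
11. deliver 0→3:  nop
12. deliver 3→0:  <0:back v1 r>
13. deliver 0→1:  <1:back v0 r,p>
14. deliver 1→0:  nop
15. deliver 0→1:  nop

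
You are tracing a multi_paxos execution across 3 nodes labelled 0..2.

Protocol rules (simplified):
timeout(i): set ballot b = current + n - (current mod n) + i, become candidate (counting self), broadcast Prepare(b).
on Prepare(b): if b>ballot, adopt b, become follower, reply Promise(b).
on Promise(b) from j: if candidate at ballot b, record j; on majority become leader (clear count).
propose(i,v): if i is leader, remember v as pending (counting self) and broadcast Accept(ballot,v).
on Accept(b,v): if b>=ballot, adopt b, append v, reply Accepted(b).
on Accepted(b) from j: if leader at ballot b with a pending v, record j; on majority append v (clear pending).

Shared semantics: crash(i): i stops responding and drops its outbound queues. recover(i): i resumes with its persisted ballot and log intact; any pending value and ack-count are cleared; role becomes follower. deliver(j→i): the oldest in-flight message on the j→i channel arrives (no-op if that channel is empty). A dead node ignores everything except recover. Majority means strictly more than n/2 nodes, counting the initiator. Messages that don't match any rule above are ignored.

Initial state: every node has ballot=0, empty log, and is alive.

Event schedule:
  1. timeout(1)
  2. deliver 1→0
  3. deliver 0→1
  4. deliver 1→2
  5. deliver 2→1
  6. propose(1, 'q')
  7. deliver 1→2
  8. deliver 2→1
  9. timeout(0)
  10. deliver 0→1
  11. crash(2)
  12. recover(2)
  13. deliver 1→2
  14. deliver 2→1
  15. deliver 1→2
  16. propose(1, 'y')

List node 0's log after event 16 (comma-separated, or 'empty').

1. timeout(1):  <1:cand b4 ->
2. deliver 1→0:  <0:foll b4 ->
3. deliver 0→1:  <1:lead b4 ->
4. deliver 1→2:  <2:foll b4 ->
5. deliver 2→1:  nop
6. propose(1,'q'):  nop
7. deliver 1→2:  <2:foll b4 q>
8. deliver 2→1:  <1:lead b4 q>
9. timeout(0):  <0:cand b6 ->
10. deliver 0→1:  <1:foll b6 q>
11. crash(2):  <2:✗foll b4 q>
12. recover(2):  <2:foll b4 q>
13. deliver 1→2:  nop
14. deliver 2→1:  nop
15. deliver 1→2:  nop
16. propose(1,'y'):  nop

empty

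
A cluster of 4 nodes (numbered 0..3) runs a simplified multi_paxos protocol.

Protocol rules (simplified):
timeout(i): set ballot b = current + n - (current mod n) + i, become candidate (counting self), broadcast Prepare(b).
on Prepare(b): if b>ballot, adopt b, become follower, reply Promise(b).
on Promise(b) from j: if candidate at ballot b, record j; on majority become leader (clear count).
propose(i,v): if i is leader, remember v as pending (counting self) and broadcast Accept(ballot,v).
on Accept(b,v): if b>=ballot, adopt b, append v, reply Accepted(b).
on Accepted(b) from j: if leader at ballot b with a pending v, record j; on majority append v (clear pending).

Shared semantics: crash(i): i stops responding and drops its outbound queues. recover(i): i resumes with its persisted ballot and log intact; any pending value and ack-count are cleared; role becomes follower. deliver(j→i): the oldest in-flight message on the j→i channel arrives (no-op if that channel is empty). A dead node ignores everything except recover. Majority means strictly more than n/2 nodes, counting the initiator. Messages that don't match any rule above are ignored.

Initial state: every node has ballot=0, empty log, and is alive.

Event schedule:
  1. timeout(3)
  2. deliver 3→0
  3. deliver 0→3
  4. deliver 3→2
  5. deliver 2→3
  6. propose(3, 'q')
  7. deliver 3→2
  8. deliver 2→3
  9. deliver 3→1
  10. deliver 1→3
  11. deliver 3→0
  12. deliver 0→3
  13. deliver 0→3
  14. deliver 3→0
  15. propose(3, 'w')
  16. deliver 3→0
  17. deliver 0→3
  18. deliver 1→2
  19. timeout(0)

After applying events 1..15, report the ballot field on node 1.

7

[1] timeout(3) → N3(cand b7 [-])
[2] deliver 3→0 → N0(foll b7 [-])
[3] deliver 0→3 → ∅
[4] deliver 3→2 → N2(foll b7 [-])
[5] deliver 2→3 → N3(lead b7 [-])
[6] propose(3,'q') → ∅
[7] deliver 3→2 → N2(foll b7 [q])
[8] deliver 2→3 → ∅
[9] deliver 3→1 → N1(foll b7 [-])
[10] deliver 1→3 → ∅
[11] deliver 3→0 → N0(foll b7 [q])
[12] deliver 0→3 → N3(lead b7 [q])
[13] deliver 0→3 → ∅
[14] deliver 3→0 → ∅
[15] propose(3,'w') → ∅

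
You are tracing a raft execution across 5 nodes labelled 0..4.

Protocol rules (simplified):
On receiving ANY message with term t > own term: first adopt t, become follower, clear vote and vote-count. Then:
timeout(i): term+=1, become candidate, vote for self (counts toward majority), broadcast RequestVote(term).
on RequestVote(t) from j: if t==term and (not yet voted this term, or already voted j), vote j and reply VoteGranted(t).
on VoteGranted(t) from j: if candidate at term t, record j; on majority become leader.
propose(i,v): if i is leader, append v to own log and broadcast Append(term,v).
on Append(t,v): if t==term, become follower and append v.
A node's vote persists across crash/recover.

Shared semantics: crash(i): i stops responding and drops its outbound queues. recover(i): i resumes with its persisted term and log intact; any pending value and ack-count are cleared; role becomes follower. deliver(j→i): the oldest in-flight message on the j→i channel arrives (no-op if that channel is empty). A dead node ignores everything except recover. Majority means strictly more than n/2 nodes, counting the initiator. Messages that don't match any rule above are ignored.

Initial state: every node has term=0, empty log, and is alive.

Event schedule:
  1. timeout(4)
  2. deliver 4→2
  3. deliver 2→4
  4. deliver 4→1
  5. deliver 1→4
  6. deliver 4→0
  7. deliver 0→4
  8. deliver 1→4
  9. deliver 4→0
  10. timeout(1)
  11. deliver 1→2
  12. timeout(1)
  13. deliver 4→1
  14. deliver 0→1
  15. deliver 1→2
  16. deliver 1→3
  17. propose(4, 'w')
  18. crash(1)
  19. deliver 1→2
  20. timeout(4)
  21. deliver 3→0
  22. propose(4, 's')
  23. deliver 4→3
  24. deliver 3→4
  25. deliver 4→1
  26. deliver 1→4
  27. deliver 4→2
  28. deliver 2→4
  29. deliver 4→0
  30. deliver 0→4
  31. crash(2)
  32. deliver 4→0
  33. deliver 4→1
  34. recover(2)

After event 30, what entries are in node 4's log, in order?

after 1 — timeout(4): n4:cand/t1/[-]
after 2 — deliver 4→2: n2:foll/t1/[-]
after 3 — deliver 2→4: ·
after 4 — deliver 4→1: n1:foll/t1/[-]
after 5 — deliver 1→4: n4:lead/t1/[-]
after 6 — deliver 4→0: n0:foll/t1/[-]
after 7 — deliver 0→4: ·
after 8 — deliver 1→4: ·
after 9 — deliver 4→0: ·
after 10 — timeout(1): n1:cand/t2/[-]
after 11 — deliver 1→2: n2:foll/t2/[-]
after 12 — timeout(1): n1:cand/t3/[-]
after 13 — deliver 4→1: ·
after 14 — deliver 0→1: ·
after 15 — deliver 1→2: n2:foll/t3/[-]
after 16 — deliver 1→3: n3:foll/t2/[-]
after 17 — propose(4,'w'): n4:lead/t1/[w]
after 18 — crash(1): n1:✗cand/t3/[-]
after 19 — deliver 1→2: ·
after 20 — timeout(4): n4:cand/t2/[w]
after 21 — deliver 3→0: ·
after 22 — propose(4,'s'): ·
after 23 — deliver 4→3: ·
after 24 — deliver 3→4: ·
after 25 — deliver 4→1: ·
after 26 — deliver 1→4: ·
after 27 — deliver 4→2: ·
after 28 — deliver 2→4: ·
after 29 — deliver 4→0: n0:foll/t1/[w]
after 30 — deliver 0→4: ·

w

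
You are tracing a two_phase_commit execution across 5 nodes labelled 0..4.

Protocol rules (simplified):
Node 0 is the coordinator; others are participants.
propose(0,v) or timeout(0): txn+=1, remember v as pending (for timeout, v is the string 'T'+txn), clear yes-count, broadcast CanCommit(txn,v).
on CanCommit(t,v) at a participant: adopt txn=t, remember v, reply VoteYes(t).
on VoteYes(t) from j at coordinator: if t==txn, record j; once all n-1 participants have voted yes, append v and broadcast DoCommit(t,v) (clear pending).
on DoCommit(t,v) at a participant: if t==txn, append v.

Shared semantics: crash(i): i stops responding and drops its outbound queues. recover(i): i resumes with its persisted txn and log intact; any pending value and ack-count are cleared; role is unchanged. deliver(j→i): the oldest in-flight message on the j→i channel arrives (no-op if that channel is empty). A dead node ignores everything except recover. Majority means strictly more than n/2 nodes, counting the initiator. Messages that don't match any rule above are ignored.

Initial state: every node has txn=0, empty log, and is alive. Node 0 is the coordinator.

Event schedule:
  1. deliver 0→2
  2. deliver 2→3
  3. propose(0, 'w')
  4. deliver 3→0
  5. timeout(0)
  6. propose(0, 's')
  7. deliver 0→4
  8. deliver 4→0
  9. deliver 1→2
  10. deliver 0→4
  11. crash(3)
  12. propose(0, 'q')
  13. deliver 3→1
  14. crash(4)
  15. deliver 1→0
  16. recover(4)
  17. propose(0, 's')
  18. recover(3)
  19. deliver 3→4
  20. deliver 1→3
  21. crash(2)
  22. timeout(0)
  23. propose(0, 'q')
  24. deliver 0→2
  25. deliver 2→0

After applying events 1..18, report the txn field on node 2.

0

e1 deliver 0→2: ·
e2 deliver 2→3: ·
e3 propose(0,'w'): 0[coor,t=1,-]
e4 deliver 3→0: ·
e5 timeout(0): 0[coor,t=2,-]
e6 propose(0,'s'): 0[coor,t=3,-]
e7 deliver 0→4: 4[part,t=1,-]
e8 deliver 4→0: ·
e9 deliver 1→2: ·
e10 deliver 0→4: 4[part,t=2,-]
e11 crash(3): 3[✗part,t=0,-]
e12 propose(0,'q'): 0[coor,t=4,-]
e13 deliver 3→1: ·
e14 crash(4): 4[✗part,t=2,-]
e15 deliver 1→0: ·
e16 recover(4): 4[part,t=2,-]
e17 propose(0,'s'): 0[coor,t=5,-]
e18 recover(3): 3[part,t=0,-]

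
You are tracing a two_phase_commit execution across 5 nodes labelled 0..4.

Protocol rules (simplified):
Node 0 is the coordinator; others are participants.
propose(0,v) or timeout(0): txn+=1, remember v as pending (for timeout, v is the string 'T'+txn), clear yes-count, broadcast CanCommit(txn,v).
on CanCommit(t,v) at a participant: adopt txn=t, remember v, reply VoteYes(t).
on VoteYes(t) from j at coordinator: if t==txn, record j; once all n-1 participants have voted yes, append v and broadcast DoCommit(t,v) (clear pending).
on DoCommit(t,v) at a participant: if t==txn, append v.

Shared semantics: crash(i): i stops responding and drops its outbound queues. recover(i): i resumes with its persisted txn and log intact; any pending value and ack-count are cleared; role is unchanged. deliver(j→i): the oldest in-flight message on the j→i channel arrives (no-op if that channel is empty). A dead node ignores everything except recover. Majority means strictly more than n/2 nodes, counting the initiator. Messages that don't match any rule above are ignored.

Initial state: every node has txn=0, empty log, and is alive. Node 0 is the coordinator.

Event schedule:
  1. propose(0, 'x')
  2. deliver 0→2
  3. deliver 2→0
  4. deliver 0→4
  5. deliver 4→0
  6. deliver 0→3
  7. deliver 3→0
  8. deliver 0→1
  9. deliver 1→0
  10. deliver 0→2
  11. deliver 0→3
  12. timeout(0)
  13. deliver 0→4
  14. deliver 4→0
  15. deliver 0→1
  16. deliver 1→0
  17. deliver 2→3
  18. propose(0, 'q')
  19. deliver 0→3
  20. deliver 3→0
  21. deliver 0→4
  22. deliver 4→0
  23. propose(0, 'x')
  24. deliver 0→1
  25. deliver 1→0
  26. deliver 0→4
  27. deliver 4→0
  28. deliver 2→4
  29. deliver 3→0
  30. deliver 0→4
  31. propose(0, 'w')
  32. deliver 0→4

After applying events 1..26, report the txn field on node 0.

1. propose(0,'x'):  <0:coor t1 ->
2. deliver 0→2:  <2:part t1 ->
3. deliver 2→0:  nop
4. deliver 0→4:  <4:part t1 ->
5. deliver 4→0:  nop
6. deliver 0→3:  <3:part t1 ->
7. deliver 3→0:  nop
8. deliver 0→1:  <1:part t1 ->
9. deliver 1→0:  <0:coor t1 x>
10. deliver 0→2:  <2:part t1 x>
11. deliver 0→3:  <3:part t1 x>
12. timeout(0):  <0:coor t2 x>
13. deliver 0→4:  <4:part t1 x>
14. deliver 4→0:  nop
15. deliver 0→1:  <1:part t1 x>
16. deliver 1→0:  nop
17. deliver 2→3:  nop
18. propose(0,'q'):  <0:coor t3 x>
19. deliver 0→3:  <3:part t2 x>
20. deliver 3→0:  nop
21. deliver 0→4:  <4:part t2 x>
22. deliver 4→0:  nop
23. propose(0,'x'):  <0:coor t4 x>
24. deliver 0→1:  <1:part t2 x>
25. deliver 1→0:  nop
26. deliver 0→4:  <4:part t3 x>

4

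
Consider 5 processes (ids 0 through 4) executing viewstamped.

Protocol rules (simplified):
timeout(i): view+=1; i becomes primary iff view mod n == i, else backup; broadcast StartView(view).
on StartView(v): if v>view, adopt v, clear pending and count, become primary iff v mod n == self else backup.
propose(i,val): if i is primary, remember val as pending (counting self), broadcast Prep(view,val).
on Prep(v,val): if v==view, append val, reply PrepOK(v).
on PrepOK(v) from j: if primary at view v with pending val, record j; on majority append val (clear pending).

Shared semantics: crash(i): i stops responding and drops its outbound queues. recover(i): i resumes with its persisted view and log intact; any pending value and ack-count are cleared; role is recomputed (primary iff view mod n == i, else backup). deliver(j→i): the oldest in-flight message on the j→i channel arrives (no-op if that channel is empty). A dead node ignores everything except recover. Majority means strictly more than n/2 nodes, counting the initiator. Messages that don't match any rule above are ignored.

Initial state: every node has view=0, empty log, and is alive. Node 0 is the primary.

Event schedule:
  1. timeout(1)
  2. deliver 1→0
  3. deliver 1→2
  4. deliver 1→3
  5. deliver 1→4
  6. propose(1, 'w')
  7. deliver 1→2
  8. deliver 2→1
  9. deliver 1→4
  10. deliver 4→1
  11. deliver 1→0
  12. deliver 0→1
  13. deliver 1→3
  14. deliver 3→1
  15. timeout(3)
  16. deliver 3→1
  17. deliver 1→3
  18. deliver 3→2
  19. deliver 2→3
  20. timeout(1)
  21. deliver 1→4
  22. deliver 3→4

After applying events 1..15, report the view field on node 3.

[1] timeout(1) → N1(prim v1 [-])
[2] deliver 1→0 → N0(back v1 [-])
[3] deliver 1→2 → N2(back v1 [-])
[4] deliver 1→3 → N3(back v1 [-])
[5] deliver 1→4 → N4(back v1 [-])
[6] propose(1,'w') → ∅
[7] deliver 1→2 → N2(back v1 [w])
[8] deliver 2→1 → ∅
[9] deliver 1→4 → N4(back v1 [w])
[10] deliver 4→1 → N1(prim v1 [w])
[11] deliver 1→0 → N0(back v1 [w])
[12] deliver 0→1 → ∅
[13] deliver 1→3 → N3(back v1 [w])
[14] deliver 3→1 → ∅
[15] timeout(3) → N3(back v2 [w])

2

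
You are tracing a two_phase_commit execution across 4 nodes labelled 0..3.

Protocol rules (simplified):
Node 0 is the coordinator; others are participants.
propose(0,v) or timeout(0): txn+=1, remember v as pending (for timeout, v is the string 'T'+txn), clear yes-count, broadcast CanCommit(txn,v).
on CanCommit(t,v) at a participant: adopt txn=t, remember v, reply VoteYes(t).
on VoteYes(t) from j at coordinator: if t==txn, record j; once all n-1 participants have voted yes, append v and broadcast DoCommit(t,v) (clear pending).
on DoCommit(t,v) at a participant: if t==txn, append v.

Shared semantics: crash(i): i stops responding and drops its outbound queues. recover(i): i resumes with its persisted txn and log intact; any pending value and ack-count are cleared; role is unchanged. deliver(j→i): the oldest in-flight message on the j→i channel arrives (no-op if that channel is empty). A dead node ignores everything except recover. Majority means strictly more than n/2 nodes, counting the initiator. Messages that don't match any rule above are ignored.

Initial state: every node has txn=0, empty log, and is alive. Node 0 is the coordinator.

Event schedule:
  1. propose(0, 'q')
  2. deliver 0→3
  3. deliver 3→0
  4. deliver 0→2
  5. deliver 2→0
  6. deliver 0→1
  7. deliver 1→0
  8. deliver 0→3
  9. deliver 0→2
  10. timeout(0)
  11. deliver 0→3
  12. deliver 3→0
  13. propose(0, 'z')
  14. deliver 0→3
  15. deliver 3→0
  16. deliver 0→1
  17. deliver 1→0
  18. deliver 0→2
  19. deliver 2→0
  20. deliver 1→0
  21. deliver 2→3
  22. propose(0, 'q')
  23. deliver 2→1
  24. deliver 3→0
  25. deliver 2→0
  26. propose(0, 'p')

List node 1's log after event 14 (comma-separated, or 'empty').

empty

1. propose(0,'q'):  <0:coor t1 ->
2. deliver 0→3:  <3:part t1 ->
3. deliver 3→0:  nop
4. deliver 0→2:  <2:part t1 ->
5. deliver 2→0:  nop
6. deliver 0→1:  <1:part t1 ->
7. deliver 1→0:  <0:coor t1 q>
8. deliver 0→3:  <3:part t1 q>
9. deliver 0→2:  <2:part t1 q>
10. timeout(0):  <0:coor t2 q>
11. deliver 0→3:  <3:part t2 q>
12. deliver 3→0:  nop
13. propose(0,'z'):  <0:coor t3 q>
14. deliver 0→3:  <3:part t3 q>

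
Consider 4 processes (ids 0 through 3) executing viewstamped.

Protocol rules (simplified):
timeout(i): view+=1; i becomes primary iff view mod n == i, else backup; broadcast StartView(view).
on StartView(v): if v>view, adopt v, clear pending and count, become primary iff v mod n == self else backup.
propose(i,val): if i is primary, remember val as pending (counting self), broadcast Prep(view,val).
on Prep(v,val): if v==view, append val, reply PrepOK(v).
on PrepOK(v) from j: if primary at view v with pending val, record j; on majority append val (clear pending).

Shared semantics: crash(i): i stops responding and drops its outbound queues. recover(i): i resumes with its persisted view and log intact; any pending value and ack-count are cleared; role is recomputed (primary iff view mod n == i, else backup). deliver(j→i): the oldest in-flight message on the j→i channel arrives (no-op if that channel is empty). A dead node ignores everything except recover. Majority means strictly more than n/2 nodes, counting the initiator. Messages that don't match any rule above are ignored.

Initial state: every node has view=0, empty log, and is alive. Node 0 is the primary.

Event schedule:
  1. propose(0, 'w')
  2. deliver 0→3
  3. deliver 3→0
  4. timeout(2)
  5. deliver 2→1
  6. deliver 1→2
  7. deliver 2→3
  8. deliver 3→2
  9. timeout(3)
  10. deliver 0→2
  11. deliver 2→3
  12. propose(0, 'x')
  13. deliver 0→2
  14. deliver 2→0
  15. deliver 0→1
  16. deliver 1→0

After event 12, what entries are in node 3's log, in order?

[1] propose(0,'w') → ∅
[2] deliver 0→3 → N3(back v0 [w])
[3] deliver 3→0 → ∅
[4] timeout(2) → N2(back v1 [-])
[5] deliver 2→1 → N1(prim v1 [-])
[6] deliver 1→2 → ∅
[7] deliver 2→3 → N3(back v1 [w])
[8] deliver 3→2 → ∅
[9] timeout(3) → N3(back v2 [w])
[10] deliver 0→2 → ∅
[11] deliver 2→3 → ∅
[12] propose(0,'x') → ∅

w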